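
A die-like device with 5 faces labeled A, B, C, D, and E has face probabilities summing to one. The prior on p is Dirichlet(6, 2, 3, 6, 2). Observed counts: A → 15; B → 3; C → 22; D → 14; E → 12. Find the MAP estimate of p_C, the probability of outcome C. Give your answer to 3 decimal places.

MAP estimate of p_C = 0.300

The posterior is Dirichlet(αᵢ + nᵢ) = Dirichlet(21, 5, 25, 20, 14).
For a Dirichlet(a₁,…,a_K) with all aᵢ > 1, the mode has j-th component (aⱼ − 1)/(Σaᵢ − K).
Here Σaᵢ = 85 and K = 5, so p_C = (25 − 1)/(85 − 5) = 24/80 ≈ 0.300.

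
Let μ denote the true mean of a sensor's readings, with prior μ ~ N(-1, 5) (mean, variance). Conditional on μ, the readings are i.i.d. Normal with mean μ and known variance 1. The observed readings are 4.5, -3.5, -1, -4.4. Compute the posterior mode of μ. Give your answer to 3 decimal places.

n = 4; x̄ = (4.5 + (-3.5) + (-1) + (-4.4))/4 = -4.4/4 = -1.1.
For a Normal prior and Normal likelihood with known variance, the posterior is Normal; its mode equals its mean, the precision-weighted average.
Prior precision 1/σ₀² = 1/5 = 0.2; data precision n/σ² = 4/1 = 4.
μ̂ = (0.2·(-1) + 4·(-1.1)) / (0.2 + 4) = (-4.6)/4.2 = -23/21 ≈ -1.095.

μ̂_MAP = -1.095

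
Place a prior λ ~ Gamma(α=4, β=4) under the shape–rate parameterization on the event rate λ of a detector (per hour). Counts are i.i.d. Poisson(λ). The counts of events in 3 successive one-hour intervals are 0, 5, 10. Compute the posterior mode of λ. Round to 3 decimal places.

Σxᵢ = 0+5+10 = 15, with n = 3.
Posterior ∝ λ^3e^(−4λ) · λ^15e^(−3λ) = λ^18e^(−7λ), i.e. Gamma(shape=19, rate=7).
The mode of a Gamma(a, b) with a ≥ 1 (shape–rate) is (a−1)/b = 18/7 ≈ 2.571.

λ̂_MAP = 2.571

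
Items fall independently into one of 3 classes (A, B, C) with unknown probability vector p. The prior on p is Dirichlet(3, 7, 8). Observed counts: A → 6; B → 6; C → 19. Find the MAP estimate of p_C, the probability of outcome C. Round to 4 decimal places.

MAP estimate of p_C = 0.5652

The posterior is Dirichlet(αᵢ + nᵢ) = Dirichlet(9, 13, 27).
For a Dirichlet(a₁,…,a_K) with all aᵢ > 1, the mode has j-th component (aⱼ − 1)/(Σaᵢ − K).
Here Σaᵢ = 49 and K = 3, so p_C = (27 − 1)/(49 − 3) = 26/46 ≈ 0.5652.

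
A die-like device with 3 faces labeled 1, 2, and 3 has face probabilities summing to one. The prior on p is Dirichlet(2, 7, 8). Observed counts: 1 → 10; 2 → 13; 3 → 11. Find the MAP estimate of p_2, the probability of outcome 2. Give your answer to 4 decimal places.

The posterior is Dirichlet(αᵢ + nᵢ) = Dirichlet(12, 20, 19).
For a Dirichlet(a₁,…,a_K) with all aᵢ > 1, the mode has j-th component (aⱼ − 1)/(Σaᵢ − K).
Here Σaᵢ = 51 and K = 3, so p_2 = (20 − 1)/(51 − 3) = 19/48 ≈ 0.3958.

MAP estimate: 0.3958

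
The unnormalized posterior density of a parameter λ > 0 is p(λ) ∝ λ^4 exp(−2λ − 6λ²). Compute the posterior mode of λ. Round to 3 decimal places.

λ̂_MAP = 0.500

ℓ'(λ) = 4/λ − 2 − 12λ. Setting this to zero and multiplying by λ: 12λ² + 2λ − 4 = 0.
λ = (−2 + √(2² + 4·12·4)) / (2·12) = (−2 + √196) / 24 = (−2 + 14)/24 = 1/2.
ℓ''(λ) = −4/λ² − 12 < 0, confirming a maximum.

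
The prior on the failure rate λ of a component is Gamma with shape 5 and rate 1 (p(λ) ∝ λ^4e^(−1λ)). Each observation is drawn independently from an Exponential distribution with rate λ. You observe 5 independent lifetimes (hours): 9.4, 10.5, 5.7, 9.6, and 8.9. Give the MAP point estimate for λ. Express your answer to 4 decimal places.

The Exponential(rate=λ) likelihood is ∝ λ^n e^(−λΣtᵢ). Here n = 5 and Σtᵢ = 9.4 + 10.5 + 5.7 + 9.6 + 8.9 = 44.1.
Posterior ∝ λ^4e^(−1λ) · λ^5e^(−44.1λ) = λ^9e^(−45.1λ), i.e. Gamma(10, 45.1).
Mode = (a−1)/b = 9/45.1 ≈ 0.1996.

λ̂_MAP = 0.1996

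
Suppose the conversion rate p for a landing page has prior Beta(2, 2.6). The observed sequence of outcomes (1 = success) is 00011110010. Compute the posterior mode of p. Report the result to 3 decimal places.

Prior: Beta(2, 2.6).
Data: 5 successes in 11 trials (from the sequence). The binomial likelihood contributes p^5(1−p)^6, so the posterior is Beta(2+5, 2.6+6) = Beta(7, 8.6).
For Beta(a, b) with a, b > 1 the mode is (a−1)/(a+b−2) = 6/13.6 ≈ 0.441.

p̂_MAP = 0.441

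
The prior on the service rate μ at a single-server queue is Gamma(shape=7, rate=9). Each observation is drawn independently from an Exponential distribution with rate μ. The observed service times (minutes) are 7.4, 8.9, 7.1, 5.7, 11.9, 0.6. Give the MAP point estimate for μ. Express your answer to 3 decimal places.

μ̂_MAP = 0.237

The Exponential(rate=μ) likelihood is ∝ μ^n e^(−μΣtᵢ). Here n = 6 and Σtᵢ = 7.4 + 8.9 + 7.1 + 5.7 + 11.9 + 0.6 = 41.6.
Posterior ∝ μ^6e^(−9μ) · μ^6e^(−41.6μ) = μ^12e^(−50.6μ), i.e. Gamma(13, 50.6).
Mode = (a−1)/b = 12/50.6 ≈ 0.237.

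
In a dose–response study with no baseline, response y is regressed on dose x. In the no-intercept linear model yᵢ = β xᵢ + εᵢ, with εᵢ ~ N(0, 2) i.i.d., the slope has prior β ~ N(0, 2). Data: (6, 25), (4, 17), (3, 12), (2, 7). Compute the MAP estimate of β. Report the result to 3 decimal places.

β̂_MAP = 4.061

log p(β | y) = −Σ(yᵢ − βxᵢ)²/(2·2) − β²/(2·2) + const.
Setting the derivative to zero: Σxᵢ(yᵢ − βxᵢ)/2 − β/2 = 0, so β = Σxᵢyᵢ / (Σxᵢ² + σ²/τ²).
Σxᵢyᵢ = 6·25 + 4·17 + 3·12 + 2·7 = 268; Σxᵢ² = 65; σ²/τ² = 1.
β̂_MAP = 268 / (65 + 1) = 268/66 ≈ 4.061.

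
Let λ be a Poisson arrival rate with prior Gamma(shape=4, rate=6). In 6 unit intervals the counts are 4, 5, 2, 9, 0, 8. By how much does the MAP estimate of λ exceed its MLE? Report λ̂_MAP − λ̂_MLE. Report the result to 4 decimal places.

MAP − MLE = -2.0833

Σxᵢ = 28. Posterior is Gamma(32, 12); MAP = (32−1)/12 = 31/12 ≈ 2.58333.
MLE = x̄ = 28/6 ≈ 4.66667.
Difference = 31/12 − 28/6 = -25/12 ≈ -2.0833.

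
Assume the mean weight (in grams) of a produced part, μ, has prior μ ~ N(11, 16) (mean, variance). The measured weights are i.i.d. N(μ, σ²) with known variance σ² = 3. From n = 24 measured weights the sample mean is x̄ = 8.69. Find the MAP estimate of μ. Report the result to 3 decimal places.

μ̂_MAP = 8.708

n = 24, x̄ = 8.69.
For a Normal prior and Normal likelihood with known variance, the posterior is Normal; its mode equals its mean, the precision-weighted average.
Prior precision 1/σ₀² = 1/16 = 0.0625; data precision n/σ² = 24/3 = 8.
μ̂ = (0.0625·11 + 8·8.69) / (0.0625 + 8) = 70.2075/8.0625 = 9361/1075 ≈ 8.708.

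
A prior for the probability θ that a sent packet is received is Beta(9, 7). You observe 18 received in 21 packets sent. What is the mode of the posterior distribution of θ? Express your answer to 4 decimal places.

θ̂_MAP = 0.7429

Prior: Beta(9, 7).
Data: 18 successes in 21 trials. The binomial likelihood contributes θ^18(1−θ)^3, so the posterior is Beta(9+18, 7+3) = Beta(27, 10).
For Beta(a, b) with a, b > 1 the mode is (a−1)/(a+b−2) = 26/35 ≈ 0.7429.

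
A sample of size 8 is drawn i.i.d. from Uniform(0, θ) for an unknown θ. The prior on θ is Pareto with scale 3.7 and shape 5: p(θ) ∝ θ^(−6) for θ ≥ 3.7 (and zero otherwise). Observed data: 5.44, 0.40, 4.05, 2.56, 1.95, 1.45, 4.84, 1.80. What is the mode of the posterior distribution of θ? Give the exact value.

The Uniform(0, θ) likelihood is θ^(−n) for θ ≥ max(xᵢ), zero otherwise. Here max(xᵢ) = 5.44.
Posterior ∝ θ^(−6) · θ^(−8) = θ^(−14) on θ ≥ max(3.7, 5.44) = 5.44.
This density is strictly decreasing in θ, so the posterior mode lies at the lower boundary of the support.

θ̂_MAP = 5.44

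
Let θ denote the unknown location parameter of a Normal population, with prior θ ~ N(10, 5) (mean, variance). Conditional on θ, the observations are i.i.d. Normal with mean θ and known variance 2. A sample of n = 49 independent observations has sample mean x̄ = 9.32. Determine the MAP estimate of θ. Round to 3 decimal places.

θ̂_MAP = 9.326

n = 49, x̄ = 9.32.
For a Normal prior and Normal likelihood with known variance, the posterior is Normal; its mode equals its mean, the precision-weighted average.
Prior precision 1/σ₀² = 1/5 = 0.2; data precision n/σ² = 49/2 = 24.5.
θ̂ = (0.2·10 + 24.5·9.32) / (0.2 + 24.5) = 230.34/24.7 = 11517/1235 ≈ 9.326.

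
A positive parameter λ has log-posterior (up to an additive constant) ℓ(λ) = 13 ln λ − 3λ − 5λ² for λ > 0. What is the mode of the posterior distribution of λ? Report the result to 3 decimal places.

λ̂_MAP = 1.000

ℓ'(λ) = 13/λ − 3 − 10λ. Setting this to zero and multiplying by λ: 10λ² + 3λ − 13 = 0.
λ = (−3 + √(3² + 4·10·13)) / (2·10) = (−3 + √529) / 20 = (−3 + 23)/20 = 1.
ℓ''(λ) = −13/λ² − 10 < 0, confirming a maximum.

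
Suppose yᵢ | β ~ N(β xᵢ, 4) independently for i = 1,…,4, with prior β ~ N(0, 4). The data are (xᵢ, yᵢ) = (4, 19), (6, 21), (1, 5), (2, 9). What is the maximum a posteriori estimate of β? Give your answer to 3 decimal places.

log p(β | y) = −Σ(yᵢ − βxᵢ)²/(2·4) − β²/(2·4) + const.
Setting the derivative to zero: Σxᵢ(yᵢ − βxᵢ)/4 − β/4 = 0, so β = Σxᵢyᵢ / (Σxᵢ² + σ²/τ²).
Σxᵢyᵢ = 4·19 + 6·21 + 1·5 + 2·9 = 225; Σxᵢ² = 57; σ²/τ² = 1.
β̂_MAP = 225 / (57 + 1) = 225/58 ≈ 3.879.

β̂_MAP = 3.879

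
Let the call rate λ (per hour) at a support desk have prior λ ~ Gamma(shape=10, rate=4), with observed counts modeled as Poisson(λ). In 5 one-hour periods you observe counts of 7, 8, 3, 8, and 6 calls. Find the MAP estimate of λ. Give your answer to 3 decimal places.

Σxᵢ = 7+8+3+8+6 = 32, with n = 5.
Posterior ∝ λ^9e^(−4λ) · λ^32e^(−5λ) = λ^41e^(−9λ), i.e. Gamma(shape=42, rate=9).
The mode of a Gamma(a, b) with a ≥ 1 (shape–rate) is (a−1)/b = 41/9 ≈ 4.556.

λ̂_MAP = 4.556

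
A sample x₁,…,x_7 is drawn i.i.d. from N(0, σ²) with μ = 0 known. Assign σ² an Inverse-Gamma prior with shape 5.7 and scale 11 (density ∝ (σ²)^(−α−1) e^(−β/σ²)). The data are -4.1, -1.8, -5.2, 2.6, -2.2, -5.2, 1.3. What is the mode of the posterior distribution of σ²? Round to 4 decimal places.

Sum of squared deviations about the known mean: SS = (-4.1−0)² + (-1.8−0)² + (-5.2−0)² + (2.6−0)² + (-2.2−0)² + (-5.2−0)² + (1.3−0)² = 87.42.
The Normal likelihood contributes (σ²)^(−n/2) exp(−SS/(2σ²)), so the posterior is Inverse-Gamma(α + n/2, β + SS/2) = Inverse-Gamma(9.2, 54.71).
The mode of Inverse-Gamma(a, b) is b/(a+1) = 54.71/10.2 ≈ 5.3637.

σ̂²_MAP = 5.3637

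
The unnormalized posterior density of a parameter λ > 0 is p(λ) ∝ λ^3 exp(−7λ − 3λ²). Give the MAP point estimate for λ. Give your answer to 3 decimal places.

λ̂_MAP = 0.333

ℓ'(λ) = 3/λ − 7 − 6λ. Setting this to zero and multiplying by λ: 6λ² + 7λ − 3 = 0.
λ = (−7 + √(7² + 4·6·3)) / (2·6) = (−7 + √121) / 12 = (−7 + 11)/12 = 1/3.
ℓ''(λ) = −3/λ² − 6 < 0, confirming a maximum.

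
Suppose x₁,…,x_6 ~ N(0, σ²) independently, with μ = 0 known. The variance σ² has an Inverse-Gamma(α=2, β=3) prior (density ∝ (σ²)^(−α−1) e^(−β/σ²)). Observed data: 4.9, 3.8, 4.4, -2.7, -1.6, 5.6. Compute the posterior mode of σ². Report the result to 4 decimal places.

σ̂²_MAP = 8.7517

Sum of squared deviations about the known mean: SS = (4.9−0)² + (3.8−0)² + (4.4−0)² + (-2.7−0)² + (-1.6−0)² + (5.6−0)² = 99.02.
The Normal likelihood contributes (σ²)^(−n/2) exp(−SS/(2σ²)), so the posterior is Inverse-Gamma(α + n/2, β + SS/2) = Inverse-Gamma(5, 52.51).
The mode of Inverse-Gamma(a, b) is b/(a+1) = 52.51/6 ≈ 8.7517.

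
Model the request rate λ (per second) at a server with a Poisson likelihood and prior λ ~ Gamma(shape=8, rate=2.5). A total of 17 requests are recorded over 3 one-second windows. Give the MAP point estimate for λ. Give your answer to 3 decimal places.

Σxᵢ = 17, n = 3.
Posterior ∝ λ^7e^(−2.5λ) · λ^17e^(−3λ) = λ^24e^(−5.5λ), i.e. Gamma(shape=25, rate=5.5).
The mode of a Gamma(a, b) with a ≥ 1 (shape–rate) is (a−1)/b = 24/5.5 ≈ 4.364.

λ̂_MAP = 4.364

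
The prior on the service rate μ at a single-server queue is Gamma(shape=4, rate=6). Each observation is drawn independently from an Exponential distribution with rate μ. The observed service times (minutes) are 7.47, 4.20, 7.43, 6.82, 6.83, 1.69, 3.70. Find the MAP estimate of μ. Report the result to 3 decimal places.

The Exponential(rate=μ) likelihood is ∝ μ^n e^(−μΣtᵢ). Here n = 7 and Σtᵢ = 7.47 + 4.20 + 7.43 + 6.82 + 6.83 + 1.69 + 3.70 = 38.14.
Posterior ∝ μ^3e^(−6μ) · μ^7e^(−38.14μ) = μ^10e^(−44.14μ), i.e. Gamma(11, 44.14).
Mode = (a−1)/b = 10/44.14 ≈ 0.227.

μ̂_MAP = 0.227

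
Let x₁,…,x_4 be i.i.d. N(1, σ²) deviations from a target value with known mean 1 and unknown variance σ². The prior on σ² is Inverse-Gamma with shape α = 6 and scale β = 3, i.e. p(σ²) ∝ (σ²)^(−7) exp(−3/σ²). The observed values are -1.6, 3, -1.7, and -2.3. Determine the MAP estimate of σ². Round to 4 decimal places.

Sum of squared deviations about the known mean: SS = (-1.6−1)² + (3−1)² + (-1.7−1)² + (-2.3−1)² = 28.94.
The Normal likelihood contributes (σ²)^(−n/2) exp(−SS/(2σ²)), so the posterior is Inverse-Gamma(α + n/2, β + SS/2) = Inverse-Gamma(8, 17.47).
The mode of Inverse-Gamma(a, b) is b/(a+1) = 17.47/9 ≈ 1.9411.

σ̂²_MAP = 1.9411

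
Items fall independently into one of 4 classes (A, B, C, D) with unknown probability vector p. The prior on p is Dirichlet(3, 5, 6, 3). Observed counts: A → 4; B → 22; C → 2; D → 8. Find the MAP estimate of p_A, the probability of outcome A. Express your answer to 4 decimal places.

The posterior is Dirichlet(αᵢ + nᵢ) = Dirichlet(7, 27, 8, 11).
For a Dirichlet(a₁,…,a_K) with all aᵢ > 1, the mode has j-th component (aⱼ − 1)/(Σaᵢ − K).
Here Σaᵢ = 53 and K = 4, so p_A = (7 − 1)/(53 − 4) = 6/49 ≈ 0.1224.

MAP estimate of p_A = 0.1224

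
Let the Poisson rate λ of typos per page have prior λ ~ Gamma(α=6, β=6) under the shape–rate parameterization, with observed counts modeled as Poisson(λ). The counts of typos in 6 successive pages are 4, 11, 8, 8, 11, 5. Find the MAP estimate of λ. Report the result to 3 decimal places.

Σxᵢ = 4+11+8+8+11+5 = 47, with n = 6.
Posterior ∝ λ^5e^(−6λ) · λ^47e^(−6λ) = λ^52e^(−12λ), i.e. Gamma(shape=53, rate=12).
The mode of a Gamma(a, b) with a ≥ 1 (shape–rate) is (a−1)/b = 52/12 ≈ 4.333.

λ̂_MAP = 4.333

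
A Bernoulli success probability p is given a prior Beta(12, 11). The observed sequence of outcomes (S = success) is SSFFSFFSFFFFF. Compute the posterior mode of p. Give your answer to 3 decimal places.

p̂_MAP = 0.441

Prior: Beta(12, 11).
Data: 4 successes in 13 trials (from the sequence). The binomial likelihood contributes p^4(1−p)^9, so the posterior is Beta(12+4, 11+9) = Beta(16, 20).
For Beta(a, b) with a, b > 1 the mode is (a−1)/(a+b−2) = 15/34 ≈ 0.441.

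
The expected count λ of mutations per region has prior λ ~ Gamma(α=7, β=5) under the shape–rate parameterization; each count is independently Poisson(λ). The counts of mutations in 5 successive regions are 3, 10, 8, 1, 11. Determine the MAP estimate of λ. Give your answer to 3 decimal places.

λ̂_MAP = 3.900

Σxᵢ = 3+10+8+1+11 = 33, with n = 5.
Posterior ∝ λ^6e^(−5λ) · λ^33e^(−5λ) = λ^39e^(−10λ), i.e. Gamma(shape=40, rate=10).
The mode of a Gamma(a, b) with a ≥ 1 (shape–rate) is (a−1)/b = 39/10 ≈ 3.900.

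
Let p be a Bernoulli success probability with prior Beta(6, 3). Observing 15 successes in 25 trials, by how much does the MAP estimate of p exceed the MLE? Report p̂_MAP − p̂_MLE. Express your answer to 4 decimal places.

MAP − MLE = 0.0250

Posterior is Beta(21, 13); MAP = (21−1)/(34−2) = 20/32 ≈ 0.62500.
MLE ignores the prior: p̂_MLE = k/n = 15/25 ≈ 0.60000.
Difference = 20/32 − 15/25 = 1/40 ≈ 0.0250.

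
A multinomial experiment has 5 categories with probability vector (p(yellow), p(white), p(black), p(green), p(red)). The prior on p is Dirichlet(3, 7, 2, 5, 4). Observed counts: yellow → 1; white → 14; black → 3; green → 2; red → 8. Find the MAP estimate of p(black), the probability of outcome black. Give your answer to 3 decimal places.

MAP estimate of p(black) = 0.091

The posterior is Dirichlet(αᵢ + nᵢ) = Dirichlet(4, 21, 5, 7, 12).
For a Dirichlet(a₁,…,a_K) with all aᵢ > 1, the mode has j-th component (aⱼ − 1)/(Σaᵢ − K).
Here Σaᵢ = 49 and K = 5, so p(black) = (5 − 1)/(49 − 5) = 4/44 ≈ 0.091.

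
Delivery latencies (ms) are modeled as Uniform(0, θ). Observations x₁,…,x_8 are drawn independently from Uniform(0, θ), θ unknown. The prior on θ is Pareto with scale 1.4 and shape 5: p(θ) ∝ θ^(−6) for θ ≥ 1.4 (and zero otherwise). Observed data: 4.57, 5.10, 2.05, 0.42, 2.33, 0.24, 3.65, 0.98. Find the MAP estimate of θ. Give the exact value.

The Uniform(0, θ) likelihood is θ^(−n) for θ ≥ max(xᵢ), zero otherwise. Here max(xᵢ) = 5.10.
Posterior ∝ θ^(−6) · θ^(−8) = θ^(−14) on θ ≥ max(1.4, 5.10) = 5.10.
This density is strictly decreasing in θ, so the posterior mode lies at the lower boundary of the support.

θ̂_MAP = 5.10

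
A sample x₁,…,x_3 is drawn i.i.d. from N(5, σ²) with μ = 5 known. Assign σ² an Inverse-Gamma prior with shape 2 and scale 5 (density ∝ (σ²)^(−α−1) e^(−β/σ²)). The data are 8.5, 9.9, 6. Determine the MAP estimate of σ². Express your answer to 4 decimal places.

σ̂²_MAP = 5.2511

Sum of squared deviations about the known mean: SS = (8.5−5)² + (9.9−5)² + (6−5)² = 37.26.
The Normal likelihood contributes (σ²)^(−n/2) exp(−SS/(2σ²)), so the posterior is Inverse-Gamma(α + n/2, β + SS/2) = Inverse-Gamma(3.5, 23.63).
The mode of Inverse-Gamma(a, b) is b/(a+1) = 23.63/4.5 ≈ 5.2511.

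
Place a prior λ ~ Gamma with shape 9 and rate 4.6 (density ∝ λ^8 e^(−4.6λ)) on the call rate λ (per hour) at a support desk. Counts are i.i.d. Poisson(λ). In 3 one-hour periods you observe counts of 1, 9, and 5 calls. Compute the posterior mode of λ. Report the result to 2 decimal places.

Σxᵢ = 1+9+5 = 15, with n = 3.
Posterior ∝ λ^8e^(−4.6λ) · λ^15e^(−3λ) = λ^23e^(−7.6λ), i.e. Gamma(shape=24, rate=7.6).
The mode of a Gamma(a, b) with a ≥ 1 (shape–rate) is (a−1)/b = 23/7.6 ≈ 3.03.

λ̂_MAP = 3.03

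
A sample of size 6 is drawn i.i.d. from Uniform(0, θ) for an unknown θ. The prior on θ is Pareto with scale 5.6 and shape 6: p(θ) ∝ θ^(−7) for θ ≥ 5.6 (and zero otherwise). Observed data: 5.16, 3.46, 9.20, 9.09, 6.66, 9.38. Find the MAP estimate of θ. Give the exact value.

θ̂_MAP = 9.38

The Uniform(0, θ) likelihood is θ^(−n) for θ ≥ max(xᵢ), zero otherwise. Here max(xᵢ) = 9.38.
Posterior ∝ θ^(−7) · θ^(−6) = θ^(−13) on θ ≥ max(5.6, 9.38) = 9.38.
This density is strictly decreasing in θ, so the posterior mode lies at the lower boundary of the support.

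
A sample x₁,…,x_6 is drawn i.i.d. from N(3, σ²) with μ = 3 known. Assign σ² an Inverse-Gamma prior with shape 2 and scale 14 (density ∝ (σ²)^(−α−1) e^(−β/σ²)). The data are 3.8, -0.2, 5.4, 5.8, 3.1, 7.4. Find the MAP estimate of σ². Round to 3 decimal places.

Sum of squared deviations about the known mean: SS = (3.8−3)² + (-0.2−3)² + (5.4−3)² + (5.8−3)² + (3.1−3)² + (7.4−3)² = 43.85.
The Normal likelihood contributes (σ²)^(−n/2) exp(−SS/(2σ²)), so the posterior is Inverse-Gamma(α + n/2, β + SS/2) = Inverse-Gamma(5, 35.925).
The mode of Inverse-Gamma(a, b) is b/(a+1) = 35.925/6 ≈ 5.988.

σ̂²_MAP = 5.988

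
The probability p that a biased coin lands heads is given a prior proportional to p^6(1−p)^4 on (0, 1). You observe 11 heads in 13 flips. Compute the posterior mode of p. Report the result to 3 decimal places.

The prior density ∝ p^6(1−p)^4 is the kernel of Beta(7, 5).
Data: 11 successes in 13 trials. The binomial likelihood contributes p^11(1−p)^2, so the posterior is Beta(7+11, 5+2) = Beta(18, 7).
For Beta(a, b) with a, b > 1 the mode is (a−1)/(a+b−2) = 17/23 ≈ 0.739.

p̂_MAP = 0.739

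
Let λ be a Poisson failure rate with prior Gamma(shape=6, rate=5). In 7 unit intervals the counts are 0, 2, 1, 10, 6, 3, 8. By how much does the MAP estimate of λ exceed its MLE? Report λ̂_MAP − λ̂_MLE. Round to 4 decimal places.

Σxᵢ = 30. Posterior is Gamma(36, 12); MAP = (36−1)/12 = 35/12 ≈ 2.91667.
MLE = x̄ = 30/7 ≈ 4.28571.
Difference = 35/12 − 30/7 = -115/84 ≈ -1.3690.

MAP − MLE = -1.3690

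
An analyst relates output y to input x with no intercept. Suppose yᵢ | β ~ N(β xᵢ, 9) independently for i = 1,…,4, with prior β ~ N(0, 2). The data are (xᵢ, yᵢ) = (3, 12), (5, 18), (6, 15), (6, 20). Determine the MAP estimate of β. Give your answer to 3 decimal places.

β̂_MAP = 3.041

log p(β | y) = −Σ(yᵢ − βxᵢ)²/(2·9) − β²/(2·2) + const.
Setting the derivative to zero: Σxᵢ(yᵢ − βxᵢ)/9 − β/2 = 0, so β = Σxᵢyᵢ / (Σxᵢ² + σ²/τ²).
Σxᵢyᵢ = 3·12 + 5·18 + 6·15 + 6·20 = 336; Σxᵢ² = 106; σ²/τ² = 4.5.
β̂_MAP = 336 / (106 + 4.5) = 336/110.5 ≈ 3.041.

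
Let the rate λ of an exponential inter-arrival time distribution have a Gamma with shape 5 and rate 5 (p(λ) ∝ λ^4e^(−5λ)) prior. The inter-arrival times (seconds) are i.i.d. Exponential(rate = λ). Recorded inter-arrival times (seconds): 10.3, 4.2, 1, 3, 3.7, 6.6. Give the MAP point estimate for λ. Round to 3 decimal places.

The Exponential(rate=λ) likelihood is ∝ λ^n e^(−λΣtᵢ). Here n = 6 and Σtᵢ = 10.3 + 4.2 + 1 + 3 + 3.7 + 6.6 = 28.8.
Posterior ∝ λ^4e^(−5λ) · λ^6e^(−28.8λ) = λ^10e^(−33.8λ), i.e. Gamma(11, 33.8).
Mode = (a−1)/b = 10/33.8 ≈ 0.296.

λ̂_MAP = 0.296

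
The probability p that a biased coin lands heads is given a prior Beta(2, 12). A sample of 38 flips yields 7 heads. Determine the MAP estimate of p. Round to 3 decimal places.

Prior: Beta(2, 12).
Data: 7 successes in 38 trials. The binomial likelihood contributes p^7(1−p)^31, so the posterior is Beta(2+7, 12+31) = Beta(9, 43).
For Beta(a, b) with a, b > 1 the mode is (a−1)/(a+b−2) = 8/50 ≈ 0.160.

p̂_MAP = 0.160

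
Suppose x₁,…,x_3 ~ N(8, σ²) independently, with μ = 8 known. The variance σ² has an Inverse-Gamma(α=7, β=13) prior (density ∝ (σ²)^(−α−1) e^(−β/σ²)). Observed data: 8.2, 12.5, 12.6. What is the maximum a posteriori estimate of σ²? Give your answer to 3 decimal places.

Sum of squared deviations about the known mean: SS = (8.2−8)² + (12.5−8)² + (12.6−8)² = 41.45.
The Normal likelihood contributes (σ²)^(−n/2) exp(−SS/(2σ²)), so the posterior is Inverse-Gamma(α + n/2, β + SS/2) = Inverse-Gamma(8.5, 33.725).
The mode of Inverse-Gamma(a, b) is b/(a+1) = 33.725/9.5 ≈ 3.550.

σ̂²_MAP = 3.550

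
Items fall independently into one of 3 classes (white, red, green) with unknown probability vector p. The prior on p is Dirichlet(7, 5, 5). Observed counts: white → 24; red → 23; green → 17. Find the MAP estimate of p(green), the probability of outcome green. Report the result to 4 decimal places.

The posterior is Dirichlet(αᵢ + nᵢ) = Dirichlet(31, 28, 22).
For a Dirichlet(a₁,…,a_K) with all aᵢ > 1, the mode has j-th component (aⱼ − 1)/(Σaᵢ − K).
Here Σaᵢ = 81 and K = 3, so p(green) = (22 − 1)/(81 − 3) = 21/78 ≈ 0.2692.

MAP estimate of p(green) = 0.2692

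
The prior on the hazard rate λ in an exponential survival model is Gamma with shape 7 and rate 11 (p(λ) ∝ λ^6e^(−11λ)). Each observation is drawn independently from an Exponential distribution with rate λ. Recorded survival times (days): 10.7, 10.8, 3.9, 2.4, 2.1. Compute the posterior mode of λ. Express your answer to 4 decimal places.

λ̂_MAP = 0.2689

The Exponential(rate=λ) likelihood is ∝ λ^n e^(−λΣtᵢ). Here n = 5 and Σtᵢ = 10.7 + 10.8 + 3.9 + 2.4 + 2.1 = 29.9.
Posterior ∝ λ^6e^(−11λ) · λ^5e^(−29.9λ) = λ^11e^(−40.9λ), i.e. Gamma(12, 40.9).
Mode = (a−1)/b = 11/40.9 ≈ 0.2689.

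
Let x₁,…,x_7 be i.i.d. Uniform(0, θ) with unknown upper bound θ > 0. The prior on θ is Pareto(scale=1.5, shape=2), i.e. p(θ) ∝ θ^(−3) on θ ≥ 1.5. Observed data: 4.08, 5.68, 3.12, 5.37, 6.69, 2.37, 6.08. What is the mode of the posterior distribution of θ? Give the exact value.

The Uniform(0, θ) likelihood is θ^(−n) for θ ≥ max(xᵢ), zero otherwise. Here max(xᵢ) = 6.69.
Posterior ∝ θ^(−3) · θ^(−7) = θ^(−10) on θ ≥ max(1.5, 6.69) = 6.69.
This density is strictly decreasing in θ, so the posterior mode lies at the lower boundary of the support.

θ̂_MAP = 6.69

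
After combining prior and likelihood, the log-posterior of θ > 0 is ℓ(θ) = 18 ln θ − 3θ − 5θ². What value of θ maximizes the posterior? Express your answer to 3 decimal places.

θ̂_MAP = 1.200

ℓ'(θ) = 18/θ − 3 − 10θ. Setting this to zero and multiplying by θ: 10θ² + 3θ − 18 = 0.
θ = (−3 + √(3² + 4·10·18)) / (2·10) = (−3 + √729) / 20 = (−3 + 27)/20 = 6/5.
ℓ''(θ) = −18/θ² − 10 < 0, confirming a maximum.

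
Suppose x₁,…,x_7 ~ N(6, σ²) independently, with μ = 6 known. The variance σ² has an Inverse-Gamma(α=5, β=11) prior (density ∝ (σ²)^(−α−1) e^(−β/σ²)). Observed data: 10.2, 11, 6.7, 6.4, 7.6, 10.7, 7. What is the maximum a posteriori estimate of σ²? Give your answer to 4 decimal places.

Sum of squared deviations about the known mean: SS = (10.2−6)² + (11−6)² + (6.7−6)² + (6.4−6)² + (7.6−6)² + (10.7−6)² + (7−6)² = 68.94.
The Normal likelihood contributes (σ²)^(−n/2) exp(−SS/(2σ²)), so the posterior is Inverse-Gamma(α + n/2, β + SS/2) = Inverse-Gamma(8.5, 45.47).
The mode of Inverse-Gamma(a, b) is b/(a+1) = 45.47/9.5 ≈ 4.7863.

σ̂²_MAP = 4.7863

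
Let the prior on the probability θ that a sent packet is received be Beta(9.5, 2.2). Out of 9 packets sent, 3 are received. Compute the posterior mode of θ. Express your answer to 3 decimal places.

θ̂_MAP = 0.615

Prior: Beta(9.5, 2.2).
Data: 3 successes in 9 trials. The binomial likelihood contributes θ^3(1−θ)^6, so the posterior is Beta(9.5+3, 2.2+6) = Beta(12.5, 8.2).
For Beta(a, b) with a, b > 1 the mode is (a−1)/(a+b−2) = 11.5/18.7 ≈ 0.615.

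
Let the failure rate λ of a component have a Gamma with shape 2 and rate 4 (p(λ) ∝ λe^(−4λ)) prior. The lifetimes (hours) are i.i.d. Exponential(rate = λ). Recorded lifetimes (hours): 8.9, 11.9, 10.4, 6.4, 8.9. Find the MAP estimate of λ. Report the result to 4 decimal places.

λ̂_MAP = 0.1188

The Exponential(rate=λ) likelihood is ∝ λ^n e^(−λΣtᵢ). Here n = 5 and Σtᵢ = 8.9 + 11.9 + 10.4 + 6.4 + 8.9 = 46.5.
Posterior ∝ λe^(−4λ) · λ^5e^(−46.5λ) = λ^6e^(−50.5λ), i.e. Gamma(7, 50.5).
Mode = (a−1)/b = 6/50.5 ≈ 0.1188.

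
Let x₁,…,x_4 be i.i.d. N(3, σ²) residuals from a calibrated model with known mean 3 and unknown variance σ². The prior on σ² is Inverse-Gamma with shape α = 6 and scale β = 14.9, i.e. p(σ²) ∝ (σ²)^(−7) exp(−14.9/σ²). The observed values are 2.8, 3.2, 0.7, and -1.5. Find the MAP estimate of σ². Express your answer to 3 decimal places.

Sum of squared deviations about the known mean: SS = (2.8−3)² + (3.2−3)² + (0.7−3)² + (-1.5−3)² = 25.62.
The Normal likelihood contributes (σ²)^(−n/2) exp(−SS/(2σ²)), so the posterior is Inverse-Gamma(α + n/2, β + SS/2) = Inverse-Gamma(8, 27.71).
The mode of Inverse-Gamma(a, b) is b/(a+1) = 27.71/9 ≈ 3.079.

σ̂²_MAP = 3.079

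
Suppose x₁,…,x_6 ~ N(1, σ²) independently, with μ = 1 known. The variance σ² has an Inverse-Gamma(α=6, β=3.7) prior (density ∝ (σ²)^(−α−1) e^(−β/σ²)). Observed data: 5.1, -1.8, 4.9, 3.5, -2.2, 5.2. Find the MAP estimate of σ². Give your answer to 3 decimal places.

σ̂²_MAP = 4.070

Sum of squared deviations about the known mean: SS = (5.1−1)² + (-1.8−1)² + (4.9−1)² + (3.5−1)² + (-2.2−1)² + (5.2−1)² = 73.99.
The Normal likelihood contributes (σ²)^(−n/2) exp(−SS/(2σ²)), so the posterior is Inverse-Gamma(α + n/2, β + SS/2) = Inverse-Gamma(9, 40.695).
The mode of Inverse-Gamma(a, b) is b/(a+1) = 40.695/10 ≈ 4.070.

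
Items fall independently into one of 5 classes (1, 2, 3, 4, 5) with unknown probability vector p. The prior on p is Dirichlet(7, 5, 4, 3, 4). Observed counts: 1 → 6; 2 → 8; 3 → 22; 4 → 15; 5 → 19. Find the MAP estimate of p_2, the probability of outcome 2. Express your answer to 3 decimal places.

The posterior is Dirichlet(αᵢ + nᵢ) = Dirichlet(13, 13, 26, 18, 23).
For a Dirichlet(a₁,…,a_K) with all aᵢ > 1, the mode has j-th component (aⱼ − 1)/(Σaᵢ − K).
Here Σaᵢ = 93 and K = 5, so p_2 = (13 − 1)/(93 − 5) = 12/88 ≈ 0.136.

MAP estimate: 0.136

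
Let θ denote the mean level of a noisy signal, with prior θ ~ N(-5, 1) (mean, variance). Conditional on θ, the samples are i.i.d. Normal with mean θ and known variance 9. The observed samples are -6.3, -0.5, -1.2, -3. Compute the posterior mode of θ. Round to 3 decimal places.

θ̂_MAP = -4.308

n = 4; x̄ = ((-6.3) + (-0.5) + (-1.2) + (-3))/4 = -11/4 = -2.75.
For a Normal prior and Normal likelihood with known variance, the posterior is Normal; its mode equals its mean, the precision-weighted average.
Prior precision 1/σ₀² = 1/1 = 1; data precision n/σ² = 4/9.
θ̂ = (1·(-5) + (4/9)·(-2.75)) / (1 + 4/9) = (-56/9)/(13/9) = -56/13 ≈ -4.308.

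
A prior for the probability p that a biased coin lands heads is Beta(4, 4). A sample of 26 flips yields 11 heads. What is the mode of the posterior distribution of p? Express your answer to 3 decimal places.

Prior: Beta(4, 4).
Data: 11 successes in 26 trials. The binomial likelihood contributes p^11(1−p)^15, so the posterior is Beta(4+11, 4+15) = Beta(15, 19).
For Beta(a, b) with a, b > 1 the mode is (a−1)/(a+b−2) = 14/32 ≈ 0.438.

p̂_MAP = 0.438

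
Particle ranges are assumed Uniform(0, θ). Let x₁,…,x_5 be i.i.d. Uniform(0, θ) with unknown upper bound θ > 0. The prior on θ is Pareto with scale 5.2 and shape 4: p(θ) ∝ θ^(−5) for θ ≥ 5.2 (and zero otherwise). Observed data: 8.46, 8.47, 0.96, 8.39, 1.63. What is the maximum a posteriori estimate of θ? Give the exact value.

The Uniform(0, θ) likelihood is θ^(−n) for θ ≥ max(xᵢ), zero otherwise. Here max(xᵢ) = 8.47.
Posterior ∝ θ^(−5) · θ^(−5) = θ^(−10) on θ ≥ max(5.2, 8.47) = 8.47.
This density is strictly decreasing in θ, so the posterior mode lies at the lower boundary of the support.

θ̂_MAP = 8.47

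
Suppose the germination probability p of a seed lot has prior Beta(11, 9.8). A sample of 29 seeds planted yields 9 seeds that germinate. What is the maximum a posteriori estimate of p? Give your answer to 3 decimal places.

p̂_MAP = 0.397

Prior: Beta(11, 9.8).
Data: 9 successes in 29 trials. The binomial likelihood contributes p^9(1−p)^20, so the posterior is Beta(11+9, 9.8+20) = Beta(20, 29.8).
For Beta(a, b) with a, b > 1 the mode is (a−1)/(a+b−2) = 19/47.8 ≈ 0.397.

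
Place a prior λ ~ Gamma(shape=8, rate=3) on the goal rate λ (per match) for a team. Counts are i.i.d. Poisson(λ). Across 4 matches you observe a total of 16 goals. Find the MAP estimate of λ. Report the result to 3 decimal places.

λ̂_MAP = 3.286

Σxᵢ = 16, n = 4.
Posterior ∝ λ^7e^(−3λ) · λ^16e^(−4λ) = λ^23e^(−7λ), i.e. Gamma(shape=24, rate=7).
The mode of a Gamma(a, b) with a ≥ 1 (shape–rate) is (a−1)/b = 23/7 ≈ 3.286.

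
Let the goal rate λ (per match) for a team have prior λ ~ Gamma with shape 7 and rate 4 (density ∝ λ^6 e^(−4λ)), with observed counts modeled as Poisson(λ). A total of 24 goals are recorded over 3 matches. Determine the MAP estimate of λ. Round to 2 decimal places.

λ̂_MAP = 4.29

Σxᵢ = 24, n = 3.
Posterior ∝ λ^6e^(−4λ) · λ^24e^(−3λ) = λ^30e^(−7λ), i.e. Gamma(shape=31, rate=7).
The mode of a Gamma(a, b) with a ≥ 1 (shape–rate) is (a−1)/b = 30/7 ≈ 4.29.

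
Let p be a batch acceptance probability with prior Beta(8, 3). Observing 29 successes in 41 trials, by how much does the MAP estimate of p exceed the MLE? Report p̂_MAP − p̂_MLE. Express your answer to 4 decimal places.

MAP − MLE = 0.0127

Posterior is Beta(37, 15); MAP = (37−1)/(52−2) = 36/50 ≈ 0.72000.
MLE ignores the prior: p̂_MLE = k/n = 29/41 ≈ 0.70732.
Difference = 36/50 − 29/41 = 13/1025 ≈ 0.0127.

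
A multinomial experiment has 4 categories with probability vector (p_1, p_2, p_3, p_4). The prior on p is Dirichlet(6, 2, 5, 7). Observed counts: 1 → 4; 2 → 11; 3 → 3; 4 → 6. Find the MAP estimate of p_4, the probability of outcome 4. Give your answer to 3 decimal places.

MAP estimate: 0.300

The posterior is Dirichlet(αᵢ + nᵢ) = Dirichlet(10, 13, 8, 13).
For a Dirichlet(a₁,…,a_K) with all aᵢ > 1, the mode has j-th component (aⱼ − 1)/(Σaᵢ − K).
Here Σaᵢ = 44 and K = 4, so p_4 = (13 − 1)/(44 − 4) = 12/40 ≈ 0.300.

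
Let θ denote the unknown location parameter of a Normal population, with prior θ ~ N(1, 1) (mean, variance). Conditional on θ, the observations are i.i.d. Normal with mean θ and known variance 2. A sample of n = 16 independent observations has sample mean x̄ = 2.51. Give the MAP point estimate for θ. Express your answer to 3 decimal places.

θ̂_MAP = 2.342

n = 16, x̄ = 2.51.
For a Normal prior and Normal likelihood with known variance, the posterior is Normal; its mode equals its mean, the precision-weighted average.
Prior precision 1/σ₀² = 1/1 = 1; data precision n/σ² = 16/2 = 8.
θ̂ = (1·1 + 8·2.51) / (1 + 8) = 21.08/9 = 527/225 ≈ 2.342.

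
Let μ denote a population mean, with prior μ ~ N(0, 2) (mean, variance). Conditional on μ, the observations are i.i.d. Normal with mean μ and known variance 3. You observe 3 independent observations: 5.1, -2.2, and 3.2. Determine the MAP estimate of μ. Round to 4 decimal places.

μ̂_MAP = 1.3556

n = 3; x̄ = (5.1 + (-2.2) + 3.2)/3 = 6.1/3 = 61/30 ≈ 2.0333.
For a Normal prior and Normal likelihood with known variance, the posterior is Normal; its mode equals its mean, the precision-weighted average.
Prior precision 1/σ₀² = 1/2 = 0.5; data precision n/σ² = 3/3 = 1.
μ̂ = (0.5·0 + 1·(61/30)) / (0.5 + 1) = (61/30)/1.5 = 61/45 ≈ 1.3556.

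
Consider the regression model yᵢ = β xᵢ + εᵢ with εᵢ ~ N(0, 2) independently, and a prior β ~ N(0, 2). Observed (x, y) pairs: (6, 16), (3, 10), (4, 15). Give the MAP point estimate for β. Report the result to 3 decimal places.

β̂_MAP = 3.000

log p(β | y) = −Σ(yᵢ − βxᵢ)²/(2·2) − β²/(2·2) + const.
Setting the derivative to zero: Σxᵢ(yᵢ − βxᵢ)/2 − β/2 = 0, so β = Σxᵢyᵢ / (Σxᵢ² + σ²/τ²).
Σxᵢyᵢ = 6·16 + 3·10 + 4·15 = 186; Σxᵢ² = 61; σ²/τ² = 1.
β̂_MAP = 186 / (61 + 1) = 186/62 ≈ 3.000.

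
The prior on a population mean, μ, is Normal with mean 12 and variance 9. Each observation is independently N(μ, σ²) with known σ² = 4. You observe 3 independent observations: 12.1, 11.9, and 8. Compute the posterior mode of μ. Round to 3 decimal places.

n = 3; x̄ = (12.1 + 11.9 + 8)/3 = 32/3 = 32/3 ≈ 10.6667.
For a Normal prior and Normal likelihood with known variance, the posterior is Normal; its mode equals its mean, the precision-weighted average.
Prior precision 1/σ₀² = 1/9; data precision n/σ² = 3/4 = 0.75.
μ̂ = ((1/9)·12 + 0.75·(32/3)) / (1/9 + 0.75) = (28/3)/(31/36) = 336/31 ≈ 10.839.

μ̂_MAP = 10.839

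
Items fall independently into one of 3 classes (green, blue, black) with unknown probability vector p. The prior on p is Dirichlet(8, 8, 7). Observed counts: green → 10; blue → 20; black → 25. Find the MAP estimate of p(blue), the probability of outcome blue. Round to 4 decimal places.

The posterior is Dirichlet(αᵢ + nᵢ) = Dirichlet(18, 28, 32).
For a Dirichlet(a₁,…,a_K) with all aᵢ > 1, the mode has j-th component (aⱼ − 1)/(Σaᵢ − K).
Here Σaᵢ = 78 and K = 3, so p(blue) = (28 − 1)/(78 − 3) = 27/75 ≈ 0.3600.

MAP estimate of p(blue) = 0.3600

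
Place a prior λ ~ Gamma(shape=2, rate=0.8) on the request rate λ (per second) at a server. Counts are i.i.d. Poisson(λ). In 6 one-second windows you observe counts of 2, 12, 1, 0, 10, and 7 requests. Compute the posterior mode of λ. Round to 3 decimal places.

λ̂_MAP = 4.853

Σxᵢ = 2+12+1+0+10+7 = 32, with n = 6.
Posterior ∝ λe^(−0.8λ) · λ^32e^(−6λ) = λ^33e^(−6.8λ), i.e. Gamma(shape=34, rate=6.8).
The mode of a Gamma(a, b) with a ≥ 1 (shape–rate) is (a−1)/b = 33/6.8 ≈ 4.853.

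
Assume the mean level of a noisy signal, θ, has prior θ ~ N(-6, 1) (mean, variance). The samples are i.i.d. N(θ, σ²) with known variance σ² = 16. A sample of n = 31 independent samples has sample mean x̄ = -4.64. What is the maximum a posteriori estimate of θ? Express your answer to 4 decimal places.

n = 31, x̄ = -4.64.
For a Normal prior and Normal likelihood with known variance, the posterior is Normal; its mode equals its mean, the precision-weighted average.
Prior precision 1/σ₀² = 1/1 = 1; data precision n/σ² = 31/16 = 1.9375.
θ̂ = (1·(-6) + 1.9375·(-4.64)) / (1 + 1.9375) = (-14.99)/2.9375 = -5996/1175 ≈ -5.1030.

θ̂_MAP = -5.1030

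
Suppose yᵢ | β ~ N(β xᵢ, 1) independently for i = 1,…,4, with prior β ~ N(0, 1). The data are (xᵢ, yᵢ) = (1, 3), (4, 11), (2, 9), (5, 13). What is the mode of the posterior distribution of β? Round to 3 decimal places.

log p(β | y) = −Σ(yᵢ − βxᵢ)²/(2·1) − β²/(2·1) + const.
Setting the derivative to zero: Σxᵢ(yᵢ − βxᵢ)/1 − β/1 = 0, so β = Σxᵢyᵢ / (Σxᵢ² + σ²/τ²).
Σxᵢyᵢ = 1·3 + 4·11 + 2·9 + 5·13 = 130; Σxᵢ² = 46; σ²/τ² = 1.
β̂_MAP = 130 / (46 + 1) = 130/47 ≈ 2.766.

β̂_MAP = 2.766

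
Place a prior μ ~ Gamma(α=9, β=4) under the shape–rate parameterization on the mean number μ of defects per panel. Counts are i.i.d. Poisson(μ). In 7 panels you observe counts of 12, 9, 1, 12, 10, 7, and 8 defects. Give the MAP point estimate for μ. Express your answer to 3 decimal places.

μ̂_MAP = 6.091

Σxᵢ = 12+9+1+12+10+7+8 = 59, with n = 7.
Posterior ∝ μ^8e^(−4μ) · μ^59e^(−7μ) = μ^67e^(−11μ), i.e. Gamma(shape=68, rate=11).
The mode of a Gamma(a, b) with a ≥ 1 (shape–rate) is (a−1)/b = 67/11 ≈ 6.091.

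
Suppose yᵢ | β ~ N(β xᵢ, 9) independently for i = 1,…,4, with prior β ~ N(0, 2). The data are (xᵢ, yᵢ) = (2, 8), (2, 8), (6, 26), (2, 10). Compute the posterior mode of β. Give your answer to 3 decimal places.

log p(β | y) = −Σ(yᵢ − βxᵢ)²/(2·9) − β²/(2·2) + const.
Setting the derivative to zero: Σxᵢ(yᵢ − βxᵢ)/9 − β/2 = 0, so β = Σxᵢyᵢ / (Σxᵢ² + σ²/τ²).
Σxᵢyᵢ = 2·8 + 2·8 + 6·26 + 2·10 = 208; Σxᵢ² = 48; σ²/τ² = 4.5.
β̂_MAP = 208 / (48 + 4.5) = 208/52.5 ≈ 3.962.

β̂_MAP = 3.962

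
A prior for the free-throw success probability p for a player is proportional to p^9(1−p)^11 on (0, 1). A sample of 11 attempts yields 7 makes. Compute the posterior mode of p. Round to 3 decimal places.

The prior density ∝ p^9(1−p)^11 is the kernel of Beta(10, 12).
Data: 7 successes in 11 trials. The binomial likelihood contributes p^7(1−p)^4, so the posterior is Beta(10+7, 12+4) = Beta(17, 16).
For Beta(a, b) with a, b > 1 the mode is (a−1)/(a+b−2) = 16/31 ≈ 0.516.

p̂_MAP = 0.516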